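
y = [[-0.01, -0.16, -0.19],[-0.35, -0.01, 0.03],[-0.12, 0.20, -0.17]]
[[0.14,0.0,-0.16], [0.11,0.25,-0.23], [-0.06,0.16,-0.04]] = y@[[-0.32,-0.72,0.66],[-0.63,0.22,0.51],[-0.18,-0.15,0.36]]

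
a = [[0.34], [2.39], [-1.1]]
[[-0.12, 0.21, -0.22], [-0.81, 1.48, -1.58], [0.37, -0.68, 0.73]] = a @ [[-0.34, 0.62, -0.66]]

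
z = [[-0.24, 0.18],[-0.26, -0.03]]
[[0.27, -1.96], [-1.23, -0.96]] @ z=[[0.44, 0.11], [0.54, -0.19]]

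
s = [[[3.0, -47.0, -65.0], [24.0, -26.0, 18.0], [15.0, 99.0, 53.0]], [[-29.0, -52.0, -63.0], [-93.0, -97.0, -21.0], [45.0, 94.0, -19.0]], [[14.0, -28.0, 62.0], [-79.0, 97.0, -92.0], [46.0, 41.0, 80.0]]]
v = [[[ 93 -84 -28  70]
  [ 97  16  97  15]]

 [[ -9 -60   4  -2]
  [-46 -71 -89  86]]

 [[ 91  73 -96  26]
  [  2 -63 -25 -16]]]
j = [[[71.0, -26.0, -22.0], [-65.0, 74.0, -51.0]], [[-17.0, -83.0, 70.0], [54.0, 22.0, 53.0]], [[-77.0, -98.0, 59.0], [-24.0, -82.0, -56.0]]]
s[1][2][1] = 94.0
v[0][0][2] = -28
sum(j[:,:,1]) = -193.0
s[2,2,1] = 41.0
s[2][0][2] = 62.0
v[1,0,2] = 4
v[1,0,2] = 4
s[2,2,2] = 80.0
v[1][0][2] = 4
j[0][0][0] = 71.0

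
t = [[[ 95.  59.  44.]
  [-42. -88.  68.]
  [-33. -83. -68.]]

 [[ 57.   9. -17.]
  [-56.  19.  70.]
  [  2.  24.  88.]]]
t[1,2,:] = [2.0, 24.0, 88.0]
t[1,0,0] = 57.0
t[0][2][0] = -33.0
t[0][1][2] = 68.0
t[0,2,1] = -83.0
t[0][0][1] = 59.0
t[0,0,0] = 95.0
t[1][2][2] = 88.0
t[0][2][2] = -68.0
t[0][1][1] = -88.0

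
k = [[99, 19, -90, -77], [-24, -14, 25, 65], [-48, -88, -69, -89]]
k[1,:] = [-24, -14, 25, 65]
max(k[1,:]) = 65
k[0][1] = 19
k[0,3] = -77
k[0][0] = 99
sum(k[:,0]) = 27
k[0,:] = [99, 19, -90, -77]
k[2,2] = -69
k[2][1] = -88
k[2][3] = -89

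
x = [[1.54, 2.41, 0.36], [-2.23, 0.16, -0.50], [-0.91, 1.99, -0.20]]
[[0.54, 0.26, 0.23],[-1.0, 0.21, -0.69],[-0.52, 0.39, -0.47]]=x@[[0.39, -0.06, 0.24], [-0.06, 0.16, -0.1], [0.24, -0.10, 0.27]]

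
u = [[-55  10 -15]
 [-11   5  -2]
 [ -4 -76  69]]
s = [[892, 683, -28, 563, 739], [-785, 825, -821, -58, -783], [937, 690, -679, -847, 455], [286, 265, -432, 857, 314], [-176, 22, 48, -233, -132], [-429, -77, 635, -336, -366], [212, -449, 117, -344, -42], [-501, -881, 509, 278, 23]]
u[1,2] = -2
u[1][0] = -11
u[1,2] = -2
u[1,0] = -11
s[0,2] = -28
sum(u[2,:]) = -11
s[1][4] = -783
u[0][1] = 10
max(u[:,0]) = -4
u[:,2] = [-15, -2, 69]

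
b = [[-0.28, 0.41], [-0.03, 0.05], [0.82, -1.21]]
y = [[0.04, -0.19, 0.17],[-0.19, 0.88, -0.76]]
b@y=[[-0.09, 0.41, -0.36], [-0.01, 0.05, -0.04], [0.26, -1.22, 1.06]]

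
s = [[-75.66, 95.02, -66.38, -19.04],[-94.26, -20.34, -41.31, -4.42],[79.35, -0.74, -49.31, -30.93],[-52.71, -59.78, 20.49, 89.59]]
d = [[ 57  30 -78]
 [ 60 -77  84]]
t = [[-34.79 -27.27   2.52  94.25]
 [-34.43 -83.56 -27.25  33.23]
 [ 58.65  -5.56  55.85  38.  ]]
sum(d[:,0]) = 117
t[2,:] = [58.65, -5.56, 55.85, 38.0]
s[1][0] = -94.26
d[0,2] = -78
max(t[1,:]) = 33.23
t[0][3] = 94.25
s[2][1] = -0.74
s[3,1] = -59.78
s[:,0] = [-75.66, -94.26, 79.35, -52.71]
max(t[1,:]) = 33.23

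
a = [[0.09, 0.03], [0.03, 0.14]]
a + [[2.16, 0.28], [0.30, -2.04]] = [[2.25, 0.31], [0.33, -1.90]]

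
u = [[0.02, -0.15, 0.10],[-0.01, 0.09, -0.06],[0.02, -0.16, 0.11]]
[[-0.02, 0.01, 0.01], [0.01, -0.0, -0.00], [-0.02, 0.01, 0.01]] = u@[[-0.1,-0.04,-0.1], [0.1,-0.01,-0.06], [0.01,0.05,-0.01]]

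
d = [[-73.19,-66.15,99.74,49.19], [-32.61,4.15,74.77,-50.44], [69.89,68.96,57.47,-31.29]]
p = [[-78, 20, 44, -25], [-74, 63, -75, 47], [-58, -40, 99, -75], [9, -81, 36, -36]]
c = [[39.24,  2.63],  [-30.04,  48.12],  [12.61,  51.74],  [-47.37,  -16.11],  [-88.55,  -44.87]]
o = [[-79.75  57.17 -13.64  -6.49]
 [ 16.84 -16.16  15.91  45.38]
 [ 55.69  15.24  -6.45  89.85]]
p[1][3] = 47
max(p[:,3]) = 47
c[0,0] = 39.24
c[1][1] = 48.12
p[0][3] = -25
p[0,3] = -25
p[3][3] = -36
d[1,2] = 74.77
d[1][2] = 74.77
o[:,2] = [-13.64, 15.91, -6.45]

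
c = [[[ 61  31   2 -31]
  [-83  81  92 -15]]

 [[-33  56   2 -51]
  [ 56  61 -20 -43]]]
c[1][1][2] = -20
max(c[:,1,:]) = 92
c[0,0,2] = 2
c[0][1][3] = -15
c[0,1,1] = 81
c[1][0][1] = 56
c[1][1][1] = 61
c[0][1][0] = -83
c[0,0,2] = 2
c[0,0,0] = 61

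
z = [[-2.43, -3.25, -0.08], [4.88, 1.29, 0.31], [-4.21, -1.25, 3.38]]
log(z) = [[0.37, -1.56, 0.04],[2.42, 2.2, 0.05],[-0.99, -1.04, 1.26]]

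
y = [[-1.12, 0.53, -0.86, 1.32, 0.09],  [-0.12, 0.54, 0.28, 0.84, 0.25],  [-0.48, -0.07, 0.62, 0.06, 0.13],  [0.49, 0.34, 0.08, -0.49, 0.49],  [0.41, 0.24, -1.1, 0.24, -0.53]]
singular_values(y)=[2.24, 1.53, 0.9, 0.54, 0.12]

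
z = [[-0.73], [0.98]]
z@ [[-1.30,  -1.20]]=[[0.95, 0.88], [-1.27, -1.18]]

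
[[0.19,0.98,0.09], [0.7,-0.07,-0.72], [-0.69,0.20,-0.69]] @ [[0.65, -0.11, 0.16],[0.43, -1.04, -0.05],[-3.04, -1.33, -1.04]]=[[0.27, -1.16, -0.11], [2.61, 0.95, 0.86], [1.74, 0.79, 0.6]]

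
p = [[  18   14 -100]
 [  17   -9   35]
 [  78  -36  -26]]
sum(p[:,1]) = -31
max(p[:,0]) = 78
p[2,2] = -26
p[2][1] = -36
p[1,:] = [17, -9, 35]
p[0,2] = -100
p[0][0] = 18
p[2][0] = 78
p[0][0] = 18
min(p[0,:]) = -100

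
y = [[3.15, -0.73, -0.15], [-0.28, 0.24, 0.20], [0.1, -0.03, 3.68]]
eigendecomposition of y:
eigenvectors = [[0.24, 0.96, -0.42], [0.97, -0.11, 0.09], [0.0, -0.24, 0.91]]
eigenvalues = [0.17, 3.27, 3.63]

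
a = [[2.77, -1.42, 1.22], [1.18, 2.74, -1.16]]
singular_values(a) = [3.58, 2.94]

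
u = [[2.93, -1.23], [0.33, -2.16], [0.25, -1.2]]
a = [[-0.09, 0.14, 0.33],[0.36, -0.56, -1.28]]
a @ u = [[-0.13, -0.59], [0.55, 2.30]]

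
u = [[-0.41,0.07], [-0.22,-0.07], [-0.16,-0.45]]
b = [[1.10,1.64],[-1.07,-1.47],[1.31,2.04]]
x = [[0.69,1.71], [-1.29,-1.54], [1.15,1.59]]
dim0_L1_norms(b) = [3.48, 5.15]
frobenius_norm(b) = 3.62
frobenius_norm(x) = 3.36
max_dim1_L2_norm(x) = 2.01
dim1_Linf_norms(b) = [1.64, 1.47, 2.04]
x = b + u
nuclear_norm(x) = 3.77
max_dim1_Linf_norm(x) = 1.71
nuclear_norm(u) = 0.94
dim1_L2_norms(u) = [0.42, 0.23, 0.48]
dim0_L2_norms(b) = [2.02, 3.0]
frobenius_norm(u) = 0.67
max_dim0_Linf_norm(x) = 1.71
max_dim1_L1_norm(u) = 0.61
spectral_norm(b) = 3.62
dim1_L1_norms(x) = [2.4, 2.83, 2.74]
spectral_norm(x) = 3.33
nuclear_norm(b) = 3.70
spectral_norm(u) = 0.54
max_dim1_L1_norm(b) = 3.35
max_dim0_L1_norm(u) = 0.79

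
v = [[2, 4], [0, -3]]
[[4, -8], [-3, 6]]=v@ [[0, 0], [1, -2]]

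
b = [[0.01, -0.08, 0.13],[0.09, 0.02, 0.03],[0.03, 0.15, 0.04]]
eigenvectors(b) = [[(0.44+0j), 0.73+0.00j, 0.73-0.00j], [0.48+0.00j, (-0.16-0.43j), (-0.16+0.43j)], [0.76+0.00j, (-0.38+0.32j), (-0.38-0.32j)]]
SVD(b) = [[-0.59, -0.75, 0.29], [0.16, -0.47, -0.87], [0.79, -0.46, 0.4]] @ diag([0.176796979401169, 0.14625588587228483, 0.07177773974106354]) @ [[0.18, 0.96, -0.23], [-0.43, -0.13, -0.89], [-0.88, 0.26, 0.39]]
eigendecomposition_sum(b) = [[0.03-0.00j, (0.03+0j), (0.05+0j)], [0.03-0.00j, 0.04+0.00j, 0.05+0.00j], [0.06-0.00j, 0.06+0.00j, (0.08+0j)]] + [[(-0.01+0.04j), -0.06-0.04j, 0.04-0.00j], [0.03-0.00j, (-0.01+0.04j), -0.01-0.02j], [-0.01-0.03j, (0.05-0.01j), -0.02+0.02j]] + [[(-0.01-0.04j), -0.06+0.04j, 0.04+0.00j],[(0.03+0j), -0.01-0.04j, -0.01+0.02j],[(-0.01+0.03j), 0.05+0.01j, -0.02-0.02j]]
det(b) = 0.00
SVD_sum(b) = [[-0.02,-0.1,0.02], [0.01,0.03,-0.01], [0.03,0.13,-0.03]] + [[0.05,0.01,0.1], [0.03,0.01,0.06], [0.03,0.01,0.06]] + [[-0.02, 0.01, 0.01], [0.05, -0.02, -0.02], [-0.03, 0.01, 0.01]]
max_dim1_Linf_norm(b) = 0.15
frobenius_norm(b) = 0.24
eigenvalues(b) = [(0.15+0j), (-0.04+0.1j), (-0.04-0.1j)]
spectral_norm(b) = 0.18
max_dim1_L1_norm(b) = 0.22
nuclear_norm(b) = 0.39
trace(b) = 0.07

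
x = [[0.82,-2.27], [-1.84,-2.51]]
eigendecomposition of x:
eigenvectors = [[0.92, 0.47], [-0.39, 0.88]]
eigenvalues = [1.79, -3.48]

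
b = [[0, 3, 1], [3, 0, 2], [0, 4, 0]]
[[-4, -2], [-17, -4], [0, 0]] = b @ [[-3, 0], [0, 0], [-4, -2]]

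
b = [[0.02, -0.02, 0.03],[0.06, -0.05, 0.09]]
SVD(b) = [[-0.33, -0.95], [-0.95, 0.33]] @ diag([0.12606276091981247, 0.0028601239962985203]) @ [[-0.5, 0.43, -0.75], [0.24, 0.90, 0.36]]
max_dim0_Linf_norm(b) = 0.09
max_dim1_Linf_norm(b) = 0.09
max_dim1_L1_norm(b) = 0.2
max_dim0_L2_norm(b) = 0.09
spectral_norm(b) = 0.13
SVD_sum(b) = [[0.02, -0.02, 0.03],  [0.06, -0.05, 0.09]] + [[-0.0,-0.0,-0.00], [0.00,0.0,0.00]]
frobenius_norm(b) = 0.13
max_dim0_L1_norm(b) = 0.12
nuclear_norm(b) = 0.13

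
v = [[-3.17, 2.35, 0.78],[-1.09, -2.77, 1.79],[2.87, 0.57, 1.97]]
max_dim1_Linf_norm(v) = 3.17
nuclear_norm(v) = 10.80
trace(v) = -3.97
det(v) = 43.37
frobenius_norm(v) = 6.38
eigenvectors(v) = [[0.22+0.00j, -0.68+0.00j, (-0.68-0j)], [(0.26+0j), -0.04-0.64j, -0.04+0.64j], [0.94+0.00j, 0.30+0.18j, 0.30-0.18j]]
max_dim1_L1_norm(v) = 6.3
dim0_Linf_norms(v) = [3.17, 2.77, 1.97]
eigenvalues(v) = [(2.81+0j), (-3.39+1.99j), (-3.39-1.99j)]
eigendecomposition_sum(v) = [[(0.24+0j), 0.16+0.00j, 0.57-0.00j], [(0.28+0j), 0.18+0.00j, (0.65-0j)], [1.02+0.00j, 0.67+0.00j, 2.38-0.00j]] + [[(-1.71+0.64j),(1.09+1.65j),0.11-0.60j], [(-0.68-1.56j),(-1.48+1.11j),0.57+0.07j], [(0.92+0.17j),-0.05-1.02j,(-0.21+0.24j)]] + [[-1.71-0.64j, (1.09-1.65j), (0.11+0.6j)], [-0.68+1.56j, -1.48-1.11j, 0.57-0.07j], [0.92-0.17j, -0.05+1.02j, (-0.21-0.24j)]]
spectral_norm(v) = 4.57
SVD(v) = [[-0.81, 0.16, 0.57], [0.07, -0.93, 0.36], [0.59, 0.33, 0.74]] @ diag([4.566575739151139, 3.573953598427492, 2.657224434420888]) @ [[0.91,-0.39,0.14], [0.41,0.88,-0.25], [-0.03,0.28,0.96]]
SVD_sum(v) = [[-3.36,1.42,-0.53], [0.31,-0.13,0.05], [2.44,-1.03,0.39]] + [[0.23, 0.50, -0.14], [-1.37, -2.91, 0.82], [0.49, 1.05, -0.29]] + [[-0.05, 0.43, 1.45], [-0.03, 0.27, 0.92], [-0.06, 0.56, 1.88]]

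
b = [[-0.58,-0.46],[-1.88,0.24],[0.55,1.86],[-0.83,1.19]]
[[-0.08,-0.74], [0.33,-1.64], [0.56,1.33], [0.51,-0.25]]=b @[[-0.13, 0.93], [0.34, 0.44]]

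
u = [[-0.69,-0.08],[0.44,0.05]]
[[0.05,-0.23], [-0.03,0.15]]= u @ [[-0.07, 0.32], [0.02, 0.16]]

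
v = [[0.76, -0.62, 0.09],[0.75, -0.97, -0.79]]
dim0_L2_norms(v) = [1.07, 1.15, 0.8]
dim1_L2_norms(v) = [0.98, 1.46]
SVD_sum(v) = [[0.54, -0.59, -0.33], [0.89, -0.99, -0.54]] + [[0.22, -0.03, 0.42],[-0.14, 0.02, -0.25]]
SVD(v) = [[-0.52, -0.86], [-0.86, 0.52]] @ diag([1.6709287933640633, 0.5528082556428731]) @ [[-0.62, 0.69, 0.38], [-0.48, 0.05, -0.88]]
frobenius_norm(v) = 1.76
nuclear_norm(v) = 2.22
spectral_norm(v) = 1.67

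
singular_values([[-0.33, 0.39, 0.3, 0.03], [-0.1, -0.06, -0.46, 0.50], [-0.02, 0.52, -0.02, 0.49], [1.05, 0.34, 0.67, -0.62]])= [1.54, 0.81, 0.6, 0.0]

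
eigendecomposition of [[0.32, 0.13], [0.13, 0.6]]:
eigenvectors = [[-0.93,  -0.37], [0.37,  -0.93]]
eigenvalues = [0.27, 0.65]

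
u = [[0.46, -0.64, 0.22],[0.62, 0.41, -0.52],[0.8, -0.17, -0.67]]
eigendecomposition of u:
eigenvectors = [[-0.05+0.00j, (-0.72+0j), -0.72-0.00j], [-0.40+0.00j, -0.17+0.49j, (-0.17-0.49j)], [-0.91+0.00j, -0.45+0.09j, -0.45-0.09j]]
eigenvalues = [(-0.7+0j), (0.45+0.41j), (0.45-0.41j)]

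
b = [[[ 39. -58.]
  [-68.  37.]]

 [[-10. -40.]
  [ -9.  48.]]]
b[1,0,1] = -40.0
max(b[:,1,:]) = 48.0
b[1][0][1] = -40.0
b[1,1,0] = -9.0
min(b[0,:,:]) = -68.0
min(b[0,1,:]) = -68.0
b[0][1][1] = 37.0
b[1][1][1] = 48.0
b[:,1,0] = [-68.0, -9.0]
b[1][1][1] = 48.0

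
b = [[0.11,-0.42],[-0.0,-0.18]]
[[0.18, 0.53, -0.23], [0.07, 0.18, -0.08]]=b @ [[0.21,  1.04,  -0.41], [-0.38,  -0.99,  0.44]]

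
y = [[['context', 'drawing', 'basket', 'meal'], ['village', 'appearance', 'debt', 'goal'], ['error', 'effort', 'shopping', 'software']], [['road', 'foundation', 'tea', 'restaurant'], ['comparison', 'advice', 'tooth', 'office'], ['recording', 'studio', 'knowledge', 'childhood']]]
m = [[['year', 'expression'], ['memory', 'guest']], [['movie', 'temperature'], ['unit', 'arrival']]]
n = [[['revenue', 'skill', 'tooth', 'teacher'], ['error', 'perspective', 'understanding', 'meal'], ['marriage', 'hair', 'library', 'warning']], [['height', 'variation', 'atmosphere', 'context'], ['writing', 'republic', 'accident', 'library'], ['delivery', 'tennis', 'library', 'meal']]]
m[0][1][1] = 'guest'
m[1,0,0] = 'movie'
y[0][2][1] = 'effort'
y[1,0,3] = 'restaurant'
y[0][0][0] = 'context'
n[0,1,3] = 'meal'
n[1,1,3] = 'library'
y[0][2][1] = 'effort'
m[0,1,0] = 'memory'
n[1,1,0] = 'writing'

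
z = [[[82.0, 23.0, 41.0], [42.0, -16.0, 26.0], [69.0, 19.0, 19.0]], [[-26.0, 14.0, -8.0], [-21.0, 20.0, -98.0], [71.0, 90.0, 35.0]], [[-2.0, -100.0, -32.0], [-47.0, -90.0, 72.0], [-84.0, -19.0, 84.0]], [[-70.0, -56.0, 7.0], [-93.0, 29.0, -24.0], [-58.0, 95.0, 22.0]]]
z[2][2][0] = -84.0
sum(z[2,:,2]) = 124.0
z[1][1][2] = -98.0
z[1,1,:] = [-21.0, 20.0, -98.0]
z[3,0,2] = 7.0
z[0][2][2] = 19.0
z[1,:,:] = [[-26.0, 14.0, -8.0], [-21.0, 20.0, -98.0], [71.0, 90.0, 35.0]]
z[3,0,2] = 7.0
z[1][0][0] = -26.0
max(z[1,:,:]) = 90.0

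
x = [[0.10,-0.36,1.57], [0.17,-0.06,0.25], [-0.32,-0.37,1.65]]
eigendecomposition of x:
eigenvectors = [[(-0.84+0j), -0.84-0.00j, (0.02+0j)], [(-0.29+0.01j), -0.29-0.01j, (0.97+0j)], [(-0.46-0.02j), (-0.46+0.02j), (0.22+0j)]]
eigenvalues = [(0.84+0.04j), (0.84-0.04j), 0j]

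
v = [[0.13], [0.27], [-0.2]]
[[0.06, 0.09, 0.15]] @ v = [[0.00]]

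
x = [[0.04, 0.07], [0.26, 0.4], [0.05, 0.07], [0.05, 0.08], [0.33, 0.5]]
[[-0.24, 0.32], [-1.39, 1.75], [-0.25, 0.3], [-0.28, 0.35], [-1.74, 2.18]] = x @ [[-0.68,-1.64], [-3.03,5.44]]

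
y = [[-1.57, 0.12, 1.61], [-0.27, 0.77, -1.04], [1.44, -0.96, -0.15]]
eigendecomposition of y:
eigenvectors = [[0.84, 0.52, -0.27], [-0.10, 0.73, 0.75], [-0.53, 0.44, -0.60]]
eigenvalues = [-2.6, -0.04, 1.7]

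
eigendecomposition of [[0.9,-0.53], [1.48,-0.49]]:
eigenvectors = [[0.40+0.32j,  0.40-0.32j], [(0.86+0j),  0.86-0.00j]]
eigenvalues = [(0.21+0.55j), (0.21-0.55j)]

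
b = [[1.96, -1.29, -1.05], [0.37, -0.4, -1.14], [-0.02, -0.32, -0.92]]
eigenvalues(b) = [1.75, 0.15, -1.26]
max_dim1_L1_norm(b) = 4.3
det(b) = -0.33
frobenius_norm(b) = 3.03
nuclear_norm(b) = 4.01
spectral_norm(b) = 2.83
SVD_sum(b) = [[1.69, -1.23, -1.42],[0.72, -0.53, -0.61],[0.44, -0.32, -0.37]] + [[0.28,-0.04,0.37], [-0.39,0.06,-0.51], [-0.43,0.07,-0.57]] + [[-0.01,  -0.01,  0.0], [0.03,  0.07,  -0.02], [-0.03,  -0.07,  0.02]]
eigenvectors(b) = [[-0.98, 0.45, 0.46],[-0.18, 0.85, 0.63],[0.03, -0.26, 0.62]]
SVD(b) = [[-0.89, 0.43, 0.11], [-0.38, -0.61, -0.7], [-0.23, -0.67, 0.71]] @ diag([2.8287813235142627, 1.0677040257309602, 0.1091069987434088]) @ [[-0.67, 0.49, 0.56], [0.60, -0.10, 0.80], [-0.44, -0.87, 0.23]]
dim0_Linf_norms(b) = [1.96, 1.29, 1.14]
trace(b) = 0.64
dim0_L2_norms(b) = [1.99, 1.39, 1.8]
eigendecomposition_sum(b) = [[1.95,-1.13,-0.29], [0.37,-0.21,-0.05], [-0.06,0.03,0.01]] + [[-0.01, 0.07, -0.06], [-0.03, 0.13, -0.11], [0.01, -0.04, 0.03]] + [[0.02,-0.23,-0.70], [0.03,-0.32,-0.97], [0.03,-0.31,-0.96]]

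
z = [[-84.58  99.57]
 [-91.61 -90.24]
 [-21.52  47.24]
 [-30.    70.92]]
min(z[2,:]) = -21.52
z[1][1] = -90.24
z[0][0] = -84.58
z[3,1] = 70.92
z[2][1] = 47.24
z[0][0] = -84.58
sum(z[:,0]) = -227.71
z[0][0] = -84.58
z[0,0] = -84.58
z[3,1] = 70.92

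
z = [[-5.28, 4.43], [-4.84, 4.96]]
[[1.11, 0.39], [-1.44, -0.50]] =z@[[-2.50,-0.88], [-2.73,-0.96]]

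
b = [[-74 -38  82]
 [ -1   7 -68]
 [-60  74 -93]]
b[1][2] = -68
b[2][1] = 74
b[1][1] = 7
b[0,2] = 82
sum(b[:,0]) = -135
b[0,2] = 82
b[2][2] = -93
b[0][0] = -74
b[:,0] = [-74, -1, -60]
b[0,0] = -74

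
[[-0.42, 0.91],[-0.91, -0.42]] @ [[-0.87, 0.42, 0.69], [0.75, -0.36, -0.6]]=[[1.05, -0.50, -0.84], [0.48, -0.23, -0.38]]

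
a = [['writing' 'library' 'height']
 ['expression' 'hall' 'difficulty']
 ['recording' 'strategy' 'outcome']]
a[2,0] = 'recording'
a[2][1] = 'strategy'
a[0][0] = 'writing'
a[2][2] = 'outcome'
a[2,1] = 'strategy'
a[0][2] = 'height'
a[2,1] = 'strategy'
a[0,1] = 'library'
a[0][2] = 'height'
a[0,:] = ['writing', 'library', 'height']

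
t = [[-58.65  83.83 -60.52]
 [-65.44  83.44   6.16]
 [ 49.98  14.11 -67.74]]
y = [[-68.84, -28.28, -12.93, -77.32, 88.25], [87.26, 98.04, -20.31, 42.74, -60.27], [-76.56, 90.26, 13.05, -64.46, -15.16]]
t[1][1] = 83.44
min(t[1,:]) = -65.44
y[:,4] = [88.25, -60.27, -15.16]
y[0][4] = 88.25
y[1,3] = 42.74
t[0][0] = -58.65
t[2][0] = 49.98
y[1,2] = -20.31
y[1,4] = -60.27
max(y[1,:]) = 98.04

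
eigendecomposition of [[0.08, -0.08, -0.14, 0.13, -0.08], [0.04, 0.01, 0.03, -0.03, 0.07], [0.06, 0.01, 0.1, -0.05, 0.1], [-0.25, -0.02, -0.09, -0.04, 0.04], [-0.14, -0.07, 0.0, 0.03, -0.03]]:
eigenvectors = [[(0.09+0.51j), (0.09-0.51j), -0.15+0.00j, -0.17+0.00j, -0.39+0.00j], [(0.12+0.03j), 0.12-0.03j, 0.45+0.00j, (0.54+0j), 0.13+0.00j], [(0.19-0.04j), (0.19+0.04j), (0.41+0j), 0.14+0.00j, (0.29+0j)], [-0.70+0.00j, (-0.7-0j), (0.72+0j), (0.76+0j), (0.68+0j)], [-0.44+0.05j, -0.44-0.05j, (-0.29+0j), (0.29+0j), 0.54+0.00j]]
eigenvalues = [(0.05+0.17j), (0.05-0.17j), (-0.07+0j), 0j, (0.09+0j)]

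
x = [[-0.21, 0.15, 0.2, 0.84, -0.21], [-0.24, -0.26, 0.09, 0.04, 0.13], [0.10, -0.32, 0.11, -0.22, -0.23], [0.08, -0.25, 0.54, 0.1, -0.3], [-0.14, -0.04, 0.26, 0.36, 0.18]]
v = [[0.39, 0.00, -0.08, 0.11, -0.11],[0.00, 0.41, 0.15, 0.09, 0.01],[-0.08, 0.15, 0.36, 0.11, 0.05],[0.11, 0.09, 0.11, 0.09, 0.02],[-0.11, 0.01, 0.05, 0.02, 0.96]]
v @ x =[[-0.07, 0.06, 0.1, 0.32, -0.12],  [-0.08, -0.18, 0.1, -0.00, -0.01],  [0.02, -0.20, 0.11, -0.11, -0.07],  [-0.03, -0.07, 0.10, 0.09, -0.06],  [-0.11, -0.08, 0.24, 0.24, 0.18]]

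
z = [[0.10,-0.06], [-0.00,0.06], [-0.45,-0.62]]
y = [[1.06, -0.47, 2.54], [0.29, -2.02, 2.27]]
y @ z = [[-1.04, -1.67], [-0.99, -1.55]]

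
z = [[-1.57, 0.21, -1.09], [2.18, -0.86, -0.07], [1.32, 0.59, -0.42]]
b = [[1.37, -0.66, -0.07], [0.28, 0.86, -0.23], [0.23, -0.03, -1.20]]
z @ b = [[-2.34, 1.25, 1.37], [2.73, -2.18, 0.13], [1.88, -0.35, 0.28]]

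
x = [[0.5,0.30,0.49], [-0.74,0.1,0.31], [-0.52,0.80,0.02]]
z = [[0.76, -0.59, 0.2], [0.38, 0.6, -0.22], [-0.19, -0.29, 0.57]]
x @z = [[0.4,-0.26,0.31], [-0.58,0.41,0.01], [-0.09,0.78,-0.27]]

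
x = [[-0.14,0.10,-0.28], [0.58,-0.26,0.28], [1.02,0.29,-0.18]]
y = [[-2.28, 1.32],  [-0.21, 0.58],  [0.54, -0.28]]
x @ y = [[0.15, -0.05], [-1.12, 0.54], [-2.48, 1.56]]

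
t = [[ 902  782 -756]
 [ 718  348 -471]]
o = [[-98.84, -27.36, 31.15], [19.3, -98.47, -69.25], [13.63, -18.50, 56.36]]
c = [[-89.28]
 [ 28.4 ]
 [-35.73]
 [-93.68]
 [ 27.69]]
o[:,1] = [-27.36, -98.47, -18.5]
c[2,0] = -35.73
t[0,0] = 902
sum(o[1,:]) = -148.42000000000002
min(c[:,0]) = -93.68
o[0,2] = 31.15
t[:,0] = [902, 718]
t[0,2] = -756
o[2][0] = 13.63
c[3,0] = -93.68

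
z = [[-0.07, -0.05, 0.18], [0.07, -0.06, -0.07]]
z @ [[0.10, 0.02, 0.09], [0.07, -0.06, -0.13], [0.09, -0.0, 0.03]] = [[0.01, 0.0, 0.01],[-0.00, 0.00, 0.01]]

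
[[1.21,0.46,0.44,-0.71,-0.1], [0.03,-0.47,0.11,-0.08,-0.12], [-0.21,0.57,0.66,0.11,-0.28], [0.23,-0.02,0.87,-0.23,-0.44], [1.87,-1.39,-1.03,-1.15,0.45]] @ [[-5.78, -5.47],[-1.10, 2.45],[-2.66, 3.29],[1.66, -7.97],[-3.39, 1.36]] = [[-9.51, 1.48], [0.32, -0.48], [-0.04, 3.46], [-2.51, 2.79], [-9.97, -7.25]]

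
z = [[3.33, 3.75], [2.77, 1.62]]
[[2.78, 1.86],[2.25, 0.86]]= z @ [[0.79, 0.04],[0.04, 0.46]]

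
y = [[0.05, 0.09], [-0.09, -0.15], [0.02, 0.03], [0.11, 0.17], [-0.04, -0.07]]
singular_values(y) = [0.3, 0.01]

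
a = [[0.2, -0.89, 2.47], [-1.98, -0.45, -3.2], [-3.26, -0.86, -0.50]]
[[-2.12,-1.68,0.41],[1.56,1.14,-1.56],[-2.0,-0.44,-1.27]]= a@[[0.79, 0.05, 0.25], [-0.11, 0.6, 0.37], [-0.96, -0.47, 0.28]]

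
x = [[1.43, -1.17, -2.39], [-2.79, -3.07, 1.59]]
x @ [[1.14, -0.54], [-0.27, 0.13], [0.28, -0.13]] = [[1.28, -0.61], [-1.91, 0.90]]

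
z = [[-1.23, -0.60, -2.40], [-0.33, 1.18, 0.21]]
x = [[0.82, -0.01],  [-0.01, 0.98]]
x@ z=[[-1.01, -0.50, -1.97], [-0.31, 1.16, 0.23]]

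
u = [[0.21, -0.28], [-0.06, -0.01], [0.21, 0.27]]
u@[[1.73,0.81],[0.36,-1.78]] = [[0.26, 0.67], [-0.11, -0.03], [0.46, -0.31]]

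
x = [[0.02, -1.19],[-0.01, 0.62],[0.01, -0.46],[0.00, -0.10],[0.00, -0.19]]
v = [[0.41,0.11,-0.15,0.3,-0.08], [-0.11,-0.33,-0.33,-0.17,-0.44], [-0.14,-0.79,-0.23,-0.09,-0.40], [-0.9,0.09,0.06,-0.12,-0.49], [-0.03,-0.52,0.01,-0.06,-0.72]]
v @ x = [[0.01,-0.37], [-0.00,0.18], [0.0,-0.13], [-0.02,1.2], [0.00,-0.15]]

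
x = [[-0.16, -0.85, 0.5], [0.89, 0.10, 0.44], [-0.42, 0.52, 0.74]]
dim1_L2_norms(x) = [1.0, 1.0, 1.0]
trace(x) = 0.68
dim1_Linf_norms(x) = [0.85, 0.89, 0.74]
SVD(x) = [[-0.69, 0.27, 0.67], [0.58, -0.35, 0.74], [0.43, 0.9, 0.09]] @ diag([1.0036429753617244, 0.9957489837073953, 0.9946782089966354]) @ [[0.45, 0.87, 0.23],[-0.73, 0.21, 0.65],[0.51, -0.46, 0.73]]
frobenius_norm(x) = 1.73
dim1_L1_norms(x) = [1.51, 1.43, 1.68]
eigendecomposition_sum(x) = [[(-0.08+0.49j), -0.43-0.08j, (0.23+0.02j)], [(0.44+0.06j), -0.06+0.38j, (0.01-0.21j)], [(-0.23-0.06j), (0.05-0.2j), -0.02+0.11j]] + [[(-0.08-0.49j), (-0.43+0.08j), 0.23-0.02j],[(0.44-0.06j), (-0.06-0.38j), (0.01+0.21j)],[-0.23+0.06j, (0.05+0.2j), -0.02-0.11j]] + [[0j, 0.02+0.00j, (0.03+0j)], [0.02+0.00j, (0.22+0j), (0.41+0j)], [0.04+0.00j, (0.41+0j), (0.78+0j)]]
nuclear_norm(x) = 2.99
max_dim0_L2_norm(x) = 1.0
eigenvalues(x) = [(-0.16+0.98j), (-0.16-0.98j), (1+0j)]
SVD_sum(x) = [[-0.31, -0.6, -0.16],  [0.26, 0.51, 0.13],  [0.19, 0.37, 0.10]] + [[-0.19,0.06,0.17],  [0.25,-0.07,-0.22],  [-0.66,0.19,0.58]] + [[0.34, -0.30, 0.49], [0.38, -0.33, 0.53], [0.04, -0.04, 0.06]]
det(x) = 0.99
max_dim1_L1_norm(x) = 1.68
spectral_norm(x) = 1.00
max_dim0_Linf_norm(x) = 0.89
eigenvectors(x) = [[(-0.71+0j), (-0.71-0j), 0.04+0.00j], [(0.02+0.62j), (0.02-0.62j), (0.47+0j)], [0.03-0.33j, 0.03+0.33j, 0.88+0.00j]]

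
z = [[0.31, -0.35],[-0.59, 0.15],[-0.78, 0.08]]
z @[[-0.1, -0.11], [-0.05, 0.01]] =[[-0.01, -0.04], [0.05, 0.07], [0.07, 0.09]]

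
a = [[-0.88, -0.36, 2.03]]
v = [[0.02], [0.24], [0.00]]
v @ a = [[-0.02, -0.01, 0.04], [-0.21, -0.09, 0.49], [0.0, 0.00, 0.0]]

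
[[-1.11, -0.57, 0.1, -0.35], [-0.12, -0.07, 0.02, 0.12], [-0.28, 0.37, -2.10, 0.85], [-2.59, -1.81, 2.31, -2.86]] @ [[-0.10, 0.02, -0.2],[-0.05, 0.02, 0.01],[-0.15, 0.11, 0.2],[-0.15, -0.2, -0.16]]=[[0.18, 0.05, 0.29], [-0.01, -0.03, 0.01], [0.2, -0.4, -0.5], [0.43, 0.74, 1.42]]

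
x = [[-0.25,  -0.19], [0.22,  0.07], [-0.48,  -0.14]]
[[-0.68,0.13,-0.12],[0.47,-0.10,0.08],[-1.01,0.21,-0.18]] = x@[[1.71, -0.37, 0.30], [1.33, -0.22, 0.24]]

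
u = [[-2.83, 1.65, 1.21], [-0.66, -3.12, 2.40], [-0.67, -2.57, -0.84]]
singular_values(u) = [4.47, 3.54, 1.82]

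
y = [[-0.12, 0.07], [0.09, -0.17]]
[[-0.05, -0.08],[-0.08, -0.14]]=y @[[0.93, 1.67], [0.95, 1.70]]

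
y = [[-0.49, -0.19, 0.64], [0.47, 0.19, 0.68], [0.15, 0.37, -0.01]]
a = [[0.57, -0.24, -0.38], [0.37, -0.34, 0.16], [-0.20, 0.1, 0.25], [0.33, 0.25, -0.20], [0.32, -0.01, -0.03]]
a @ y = [[-0.45, -0.29, 0.21], [-0.32, -0.08, 0.00], [0.18, 0.15, -0.06], [-0.07, -0.09, 0.38], [-0.17, -0.07, 0.2]]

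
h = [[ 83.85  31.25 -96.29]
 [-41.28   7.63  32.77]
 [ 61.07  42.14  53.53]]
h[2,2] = 53.53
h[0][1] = 31.25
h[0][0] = 83.85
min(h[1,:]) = -41.28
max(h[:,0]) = 83.85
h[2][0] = 61.07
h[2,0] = 61.07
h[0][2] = -96.29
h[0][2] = -96.29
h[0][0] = 83.85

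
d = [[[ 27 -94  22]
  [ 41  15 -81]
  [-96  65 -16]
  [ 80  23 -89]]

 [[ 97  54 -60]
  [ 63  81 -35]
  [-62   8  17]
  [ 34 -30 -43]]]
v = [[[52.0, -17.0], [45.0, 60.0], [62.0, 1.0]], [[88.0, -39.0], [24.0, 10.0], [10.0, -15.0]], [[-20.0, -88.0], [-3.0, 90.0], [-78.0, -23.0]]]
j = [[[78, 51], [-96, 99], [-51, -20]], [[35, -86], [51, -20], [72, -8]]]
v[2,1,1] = 90.0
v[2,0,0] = -20.0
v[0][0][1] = -17.0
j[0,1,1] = 99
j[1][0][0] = 35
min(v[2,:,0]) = -78.0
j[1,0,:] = [35, -86]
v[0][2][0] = 62.0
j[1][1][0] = 51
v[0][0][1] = -17.0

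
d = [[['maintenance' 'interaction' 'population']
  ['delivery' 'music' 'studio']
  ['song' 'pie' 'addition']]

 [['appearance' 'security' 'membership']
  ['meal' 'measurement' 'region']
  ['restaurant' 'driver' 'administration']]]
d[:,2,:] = [['song', 'pie', 'addition'], ['restaurant', 'driver', 'administration']]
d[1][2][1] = 'driver'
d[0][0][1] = 'interaction'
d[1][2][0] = 'restaurant'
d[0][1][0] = 'delivery'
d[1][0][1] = 'security'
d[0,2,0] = 'song'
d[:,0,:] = [['maintenance', 'interaction', 'population'], ['appearance', 'security', 'membership']]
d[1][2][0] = 'restaurant'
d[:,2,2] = ['addition', 'administration']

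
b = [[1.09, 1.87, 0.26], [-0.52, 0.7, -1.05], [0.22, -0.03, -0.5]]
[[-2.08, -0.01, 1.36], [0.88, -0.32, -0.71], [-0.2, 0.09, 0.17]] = b @ [[-1.49,0.35,1.13], [-0.21,-0.21,0.05], [-0.24,-0.01,0.15]]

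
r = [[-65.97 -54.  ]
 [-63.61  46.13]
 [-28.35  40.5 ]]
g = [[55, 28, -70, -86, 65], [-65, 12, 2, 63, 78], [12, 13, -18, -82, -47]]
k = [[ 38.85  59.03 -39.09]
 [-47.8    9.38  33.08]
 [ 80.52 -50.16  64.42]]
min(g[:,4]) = -47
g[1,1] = 12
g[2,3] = -82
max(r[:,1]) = 46.13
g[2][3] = -82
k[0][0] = 38.85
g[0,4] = 65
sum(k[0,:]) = 58.78999999999999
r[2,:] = [-28.35, 40.5]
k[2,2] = 64.42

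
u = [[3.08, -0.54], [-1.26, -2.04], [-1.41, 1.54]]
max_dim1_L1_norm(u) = 3.62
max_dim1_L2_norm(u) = 3.13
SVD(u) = [[-0.86, 0.02], [0.23, -0.87], [0.46, 0.48]] @ diag([3.648094272229937, 2.564821276604498]) @ [[-0.98, 0.19],[0.19, 0.98]]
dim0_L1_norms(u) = [5.75, 4.12]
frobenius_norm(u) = 4.46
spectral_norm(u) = 3.65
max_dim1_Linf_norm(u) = 3.08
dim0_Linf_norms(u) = [3.08, 2.04]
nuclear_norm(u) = 6.21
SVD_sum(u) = [[3.07, -0.6],[-0.83, 0.16],[-1.65, 0.32]] + [[0.01,0.06], [-0.43,-2.2], [0.24,1.22]]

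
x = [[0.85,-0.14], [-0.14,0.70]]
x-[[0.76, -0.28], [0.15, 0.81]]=[[0.09, 0.14], [-0.29, -0.11]]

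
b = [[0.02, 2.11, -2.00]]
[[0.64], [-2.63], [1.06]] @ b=[[0.01, 1.35, -1.28], [-0.05, -5.55, 5.26], [0.02, 2.24, -2.12]]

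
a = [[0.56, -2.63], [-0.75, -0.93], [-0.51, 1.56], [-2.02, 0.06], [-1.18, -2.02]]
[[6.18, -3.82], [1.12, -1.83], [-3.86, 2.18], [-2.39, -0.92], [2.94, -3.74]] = a@[[1.12, 0.5], [-2.11, 1.56]]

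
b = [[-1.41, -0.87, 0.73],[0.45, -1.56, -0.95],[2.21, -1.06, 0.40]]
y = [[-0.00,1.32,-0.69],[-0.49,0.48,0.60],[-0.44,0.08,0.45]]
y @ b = [[-0.93,-1.33,-1.53], [2.23,-0.96,-0.57], [1.65,-0.22,-0.22]]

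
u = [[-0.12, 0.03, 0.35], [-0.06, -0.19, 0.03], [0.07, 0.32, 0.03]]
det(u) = -0.000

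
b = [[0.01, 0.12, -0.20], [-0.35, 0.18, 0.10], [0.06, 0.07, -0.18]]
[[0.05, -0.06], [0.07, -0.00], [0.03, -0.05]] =b @ [[-0.24, 0.07], [0.05, -0.04], [-0.22, 0.27]]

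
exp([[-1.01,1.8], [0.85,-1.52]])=[[0.63, 0.65], [0.31, 0.45]]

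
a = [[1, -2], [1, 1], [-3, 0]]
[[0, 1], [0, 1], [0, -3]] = a @ [[0, 1], [0, 0]]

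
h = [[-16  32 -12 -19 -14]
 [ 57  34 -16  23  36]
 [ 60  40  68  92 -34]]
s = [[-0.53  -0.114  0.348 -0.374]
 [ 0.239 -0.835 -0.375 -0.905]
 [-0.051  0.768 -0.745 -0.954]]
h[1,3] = 23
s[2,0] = -0.051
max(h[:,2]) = 68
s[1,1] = -0.835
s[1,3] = -0.905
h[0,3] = -19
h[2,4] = -34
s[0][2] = 0.348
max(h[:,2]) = 68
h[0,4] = -14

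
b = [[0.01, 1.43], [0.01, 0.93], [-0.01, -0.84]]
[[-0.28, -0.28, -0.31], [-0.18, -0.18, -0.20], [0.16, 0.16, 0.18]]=b @ [[0.44,0.47,0.15], [-0.2,-0.20,-0.22]]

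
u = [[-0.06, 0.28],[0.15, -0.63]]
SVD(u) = [[-0.4, 0.91], [0.91, 0.4]] @ diag([0.7080711941883161, 0.00593160692663765]) @ [[0.23, -0.97],[0.97, 0.23]]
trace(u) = -0.69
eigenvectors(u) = [[0.97,-0.40], [0.23,0.92]]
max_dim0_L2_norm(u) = 0.69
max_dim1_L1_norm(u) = 0.78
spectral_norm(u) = 0.71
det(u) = -0.00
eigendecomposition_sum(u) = [[0.01,  0.0],[0.00,  0.0]] + [[-0.07, 0.28], [0.15, -0.63]]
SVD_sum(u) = [[-0.07, 0.28],[0.15, -0.63]] + [[0.01, 0.0], [0.00, 0.0]]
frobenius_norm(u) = 0.71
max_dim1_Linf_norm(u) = 0.63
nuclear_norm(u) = 0.71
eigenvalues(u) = [0.01, -0.7]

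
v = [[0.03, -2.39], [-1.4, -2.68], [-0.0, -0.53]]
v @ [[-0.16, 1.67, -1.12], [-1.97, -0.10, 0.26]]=[[4.70,0.29,-0.66], [5.50,-2.07,0.87], [1.04,0.05,-0.14]]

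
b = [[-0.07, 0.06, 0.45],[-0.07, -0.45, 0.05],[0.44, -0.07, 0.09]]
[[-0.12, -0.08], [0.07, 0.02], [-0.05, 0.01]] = b @[[-0.08, 0.05],  [-0.18, -0.08],  [-0.26, -0.16]]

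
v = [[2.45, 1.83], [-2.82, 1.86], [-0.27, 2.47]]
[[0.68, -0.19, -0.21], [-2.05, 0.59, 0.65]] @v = [[2.26, 0.37], [-6.86, -1.05]]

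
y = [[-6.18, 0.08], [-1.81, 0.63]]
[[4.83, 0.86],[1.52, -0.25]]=y @ [[-0.78, -0.15], [0.17, -0.82]]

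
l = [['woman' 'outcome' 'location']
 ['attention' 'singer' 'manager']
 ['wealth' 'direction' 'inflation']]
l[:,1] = ['outcome', 'singer', 'direction']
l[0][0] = 'woman'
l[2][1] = 'direction'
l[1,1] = 'singer'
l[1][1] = 'singer'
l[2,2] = 'inflation'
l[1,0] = 'attention'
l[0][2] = 'location'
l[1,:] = ['attention', 'singer', 'manager']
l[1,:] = ['attention', 'singer', 'manager']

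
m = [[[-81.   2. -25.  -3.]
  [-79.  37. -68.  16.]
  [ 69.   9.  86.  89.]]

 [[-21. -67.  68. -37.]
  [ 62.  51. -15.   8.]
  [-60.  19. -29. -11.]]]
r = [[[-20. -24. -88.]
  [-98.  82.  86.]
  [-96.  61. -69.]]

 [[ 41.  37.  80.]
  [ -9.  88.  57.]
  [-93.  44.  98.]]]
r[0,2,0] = -96.0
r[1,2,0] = -93.0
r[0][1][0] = -98.0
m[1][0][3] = -37.0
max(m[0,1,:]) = 37.0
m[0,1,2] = -68.0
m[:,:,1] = [[2.0, 37.0, 9.0], [-67.0, 51.0, 19.0]]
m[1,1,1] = 51.0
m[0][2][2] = 86.0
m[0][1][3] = 16.0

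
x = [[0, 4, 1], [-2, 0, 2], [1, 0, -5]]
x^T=[[0, -2, 1], [4, 0, 0], [1, 2, -5]]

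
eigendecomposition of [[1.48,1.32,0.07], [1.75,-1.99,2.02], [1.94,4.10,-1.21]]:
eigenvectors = [[-0.5, -0.42, 0.14], [-0.48, 0.43, -0.67], [-0.72, 0.79, 0.73]]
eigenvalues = [2.86, -0.0, -4.57]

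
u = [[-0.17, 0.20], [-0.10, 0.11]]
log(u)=[[-21.20,25.54], [-12.77,14.55]]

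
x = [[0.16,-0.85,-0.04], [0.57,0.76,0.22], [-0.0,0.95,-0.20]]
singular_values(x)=[1.5, 0.6, 0.2]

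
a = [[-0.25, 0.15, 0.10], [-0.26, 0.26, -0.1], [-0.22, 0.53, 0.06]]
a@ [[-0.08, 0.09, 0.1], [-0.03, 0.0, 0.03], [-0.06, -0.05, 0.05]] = [[0.01,-0.03,-0.02], [0.02,-0.02,-0.02], [-0.00,-0.02,-0.00]]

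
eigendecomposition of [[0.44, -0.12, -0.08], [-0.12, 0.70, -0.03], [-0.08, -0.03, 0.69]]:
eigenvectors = [[0.90, 0.37, -0.23], [0.35, -0.93, -0.13], [0.26, -0.03, 0.97]]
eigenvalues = [0.37, 0.75, 0.71]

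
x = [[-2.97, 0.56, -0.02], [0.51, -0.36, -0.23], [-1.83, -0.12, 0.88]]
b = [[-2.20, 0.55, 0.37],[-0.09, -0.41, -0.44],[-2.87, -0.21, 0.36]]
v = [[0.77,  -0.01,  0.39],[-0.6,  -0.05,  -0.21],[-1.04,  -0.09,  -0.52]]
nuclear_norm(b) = 4.72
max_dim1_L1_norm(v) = 1.65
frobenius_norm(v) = 1.58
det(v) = 0.01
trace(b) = -2.25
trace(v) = 0.20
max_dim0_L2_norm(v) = 1.43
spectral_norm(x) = 3.59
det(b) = 0.81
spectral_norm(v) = 1.58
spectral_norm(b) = 3.66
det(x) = 1.02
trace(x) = -2.45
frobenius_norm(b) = 3.75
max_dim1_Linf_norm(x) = 2.97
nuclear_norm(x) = 4.78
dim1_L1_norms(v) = [1.17, 0.86, 1.65]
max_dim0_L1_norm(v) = 2.41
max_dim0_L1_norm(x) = 5.31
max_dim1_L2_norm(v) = 1.17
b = v + x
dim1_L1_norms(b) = [3.12, 0.94, 3.44]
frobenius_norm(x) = 3.70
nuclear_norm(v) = 1.72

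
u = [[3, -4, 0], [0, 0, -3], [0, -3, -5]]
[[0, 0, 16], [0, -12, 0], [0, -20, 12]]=u@ [[0, 0, 0], [0, 0, -4], [0, 4, 0]]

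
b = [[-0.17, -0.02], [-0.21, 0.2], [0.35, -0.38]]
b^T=[[-0.17,-0.21,0.35], [-0.02,0.20,-0.38]]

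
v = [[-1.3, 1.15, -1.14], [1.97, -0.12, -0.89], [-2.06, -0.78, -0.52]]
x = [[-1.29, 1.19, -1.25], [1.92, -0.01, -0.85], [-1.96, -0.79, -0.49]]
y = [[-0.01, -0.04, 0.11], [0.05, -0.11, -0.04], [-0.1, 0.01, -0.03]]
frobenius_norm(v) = 3.76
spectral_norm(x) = 3.05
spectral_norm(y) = 0.14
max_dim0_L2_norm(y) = 0.12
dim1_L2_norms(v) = [2.08, 2.17, 2.26]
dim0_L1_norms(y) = [0.16, 0.16, 0.18]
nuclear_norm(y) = 0.34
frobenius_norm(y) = 0.20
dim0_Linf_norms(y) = [0.1, 0.11, 0.11]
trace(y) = -0.15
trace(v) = -1.94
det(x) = 5.88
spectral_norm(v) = 3.15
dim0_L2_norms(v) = [3.13, 1.39, 1.54]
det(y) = -0.00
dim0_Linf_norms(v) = [2.06, 1.15, 1.14]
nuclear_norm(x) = 5.93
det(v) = 6.14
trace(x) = -1.79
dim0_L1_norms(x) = [5.17, 1.99, 2.59]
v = x + y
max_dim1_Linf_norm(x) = 1.96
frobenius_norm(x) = 3.71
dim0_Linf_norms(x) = [1.96, 1.19, 1.25]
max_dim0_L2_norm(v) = 3.13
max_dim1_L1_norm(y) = 0.2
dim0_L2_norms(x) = [3.03, 1.43, 1.59]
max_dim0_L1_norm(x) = 5.17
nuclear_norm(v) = 6.00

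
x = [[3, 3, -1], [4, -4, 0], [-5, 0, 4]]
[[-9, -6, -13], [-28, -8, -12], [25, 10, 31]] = x @ [[-5, -2, -3], [2, 0, 0], [0, 0, 4]]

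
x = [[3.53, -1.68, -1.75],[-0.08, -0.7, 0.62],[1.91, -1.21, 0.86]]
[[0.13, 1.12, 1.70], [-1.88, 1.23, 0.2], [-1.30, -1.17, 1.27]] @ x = [[3.62, -3.06, 1.93], [-6.35, 2.06, 4.22], [-2.07, 1.47, 2.64]]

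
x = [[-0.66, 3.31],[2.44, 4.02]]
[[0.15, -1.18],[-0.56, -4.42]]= x @ [[-0.23, -0.92],[0.0, -0.54]]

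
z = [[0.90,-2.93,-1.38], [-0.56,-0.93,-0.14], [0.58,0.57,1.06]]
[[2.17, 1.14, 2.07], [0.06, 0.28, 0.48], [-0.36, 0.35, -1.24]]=z@ [[0.58, 0.26, -0.12], [-0.34, -0.53, -0.30], [-0.47, 0.47, -0.94]]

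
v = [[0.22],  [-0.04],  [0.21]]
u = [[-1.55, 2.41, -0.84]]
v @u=[[-0.34, 0.53, -0.18], [0.06, -0.10, 0.03], [-0.33, 0.51, -0.18]]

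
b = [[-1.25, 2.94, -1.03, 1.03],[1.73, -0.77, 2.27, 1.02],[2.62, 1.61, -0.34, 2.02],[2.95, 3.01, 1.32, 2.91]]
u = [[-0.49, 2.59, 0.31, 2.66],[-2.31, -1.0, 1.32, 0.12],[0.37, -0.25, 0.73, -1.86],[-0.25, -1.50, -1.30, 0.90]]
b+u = [[-1.74, 5.53, -0.72, 3.69], [-0.58, -1.77, 3.59, 1.14], [2.99, 1.36, 0.39, 0.16], [2.7, 1.51, 0.02, 3.81]]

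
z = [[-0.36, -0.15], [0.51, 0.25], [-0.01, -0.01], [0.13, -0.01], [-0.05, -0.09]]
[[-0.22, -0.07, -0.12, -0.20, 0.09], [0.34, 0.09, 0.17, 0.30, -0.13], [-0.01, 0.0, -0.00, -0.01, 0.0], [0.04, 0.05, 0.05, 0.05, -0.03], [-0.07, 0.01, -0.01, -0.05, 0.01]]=z @ [[0.36,0.34,0.36,0.44,-0.26], [0.63,-0.35,-0.05,0.29,-0.00]]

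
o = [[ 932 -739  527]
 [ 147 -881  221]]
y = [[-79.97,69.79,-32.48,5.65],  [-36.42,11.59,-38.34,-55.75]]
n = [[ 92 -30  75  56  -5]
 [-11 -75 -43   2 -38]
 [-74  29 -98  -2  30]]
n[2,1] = 29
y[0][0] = -79.97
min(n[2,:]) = -98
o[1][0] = 147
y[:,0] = [-79.97, -36.42]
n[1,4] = -38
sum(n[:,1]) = -76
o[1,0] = 147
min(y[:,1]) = 11.59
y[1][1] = 11.59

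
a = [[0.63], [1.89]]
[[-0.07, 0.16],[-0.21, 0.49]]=a @[[-0.11, 0.26]]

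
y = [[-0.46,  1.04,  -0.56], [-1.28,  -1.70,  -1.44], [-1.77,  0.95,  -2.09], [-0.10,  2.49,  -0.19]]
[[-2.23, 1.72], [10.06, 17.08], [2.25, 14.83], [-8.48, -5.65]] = y@ [[-1.34, -5.15],  [-3.58, -2.78],  [-1.57, -4.00]]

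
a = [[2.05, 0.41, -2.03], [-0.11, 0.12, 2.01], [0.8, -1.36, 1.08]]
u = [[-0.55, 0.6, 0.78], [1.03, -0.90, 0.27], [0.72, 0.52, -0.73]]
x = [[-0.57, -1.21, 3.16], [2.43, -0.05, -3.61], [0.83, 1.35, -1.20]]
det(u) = 1.21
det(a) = 6.47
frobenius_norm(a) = 4.03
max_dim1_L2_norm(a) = 2.91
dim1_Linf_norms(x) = [3.16, 3.61, 1.35]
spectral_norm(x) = 5.59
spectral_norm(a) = 3.40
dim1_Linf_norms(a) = [2.05, 2.01, 1.36]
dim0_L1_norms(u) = [2.3, 2.02, 1.78]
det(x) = 7.78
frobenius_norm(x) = 5.89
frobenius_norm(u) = 2.13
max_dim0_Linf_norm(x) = 3.61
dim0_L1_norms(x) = [3.83, 2.61, 7.97]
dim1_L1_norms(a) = [4.49, 2.24, 3.24]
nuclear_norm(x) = 8.08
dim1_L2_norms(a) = [2.91, 2.02, 1.91]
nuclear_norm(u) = 3.46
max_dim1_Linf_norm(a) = 2.05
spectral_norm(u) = 1.65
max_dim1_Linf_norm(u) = 1.03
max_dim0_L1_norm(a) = 5.12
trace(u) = -2.18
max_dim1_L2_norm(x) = 4.35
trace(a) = 3.25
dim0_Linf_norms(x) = [2.43, 1.35, 3.61]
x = u @ a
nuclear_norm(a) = 6.31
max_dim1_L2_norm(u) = 1.39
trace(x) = -1.82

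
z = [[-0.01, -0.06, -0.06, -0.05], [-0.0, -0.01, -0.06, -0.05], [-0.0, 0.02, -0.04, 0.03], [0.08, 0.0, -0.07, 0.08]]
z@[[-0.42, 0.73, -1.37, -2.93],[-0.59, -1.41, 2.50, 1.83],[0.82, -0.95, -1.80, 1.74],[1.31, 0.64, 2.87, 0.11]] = [[-0.08, 0.1, -0.17, -0.19],[-0.11, 0.04, -0.06, -0.13],[-0.01, 0.03, 0.21, -0.03],[0.01, 0.18, 0.25, -0.35]]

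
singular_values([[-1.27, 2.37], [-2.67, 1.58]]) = [3.96, 1.09]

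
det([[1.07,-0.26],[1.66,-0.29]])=0.121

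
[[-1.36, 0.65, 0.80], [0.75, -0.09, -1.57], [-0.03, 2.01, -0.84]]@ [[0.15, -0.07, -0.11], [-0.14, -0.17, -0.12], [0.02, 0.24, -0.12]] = [[-0.28, 0.18, -0.02],[0.09, -0.41, 0.12],[-0.30, -0.54, -0.14]]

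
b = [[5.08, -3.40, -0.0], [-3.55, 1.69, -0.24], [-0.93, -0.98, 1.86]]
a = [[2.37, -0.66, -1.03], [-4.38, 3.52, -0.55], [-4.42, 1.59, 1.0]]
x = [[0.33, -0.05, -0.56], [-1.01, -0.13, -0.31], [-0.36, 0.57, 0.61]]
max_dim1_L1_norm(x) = 1.54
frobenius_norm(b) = 7.63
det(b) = -8.44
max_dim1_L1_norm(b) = 8.48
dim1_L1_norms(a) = [4.06, 8.45, 7.01]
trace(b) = 8.63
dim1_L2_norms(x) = [0.65, 1.06, 0.91]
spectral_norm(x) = 1.15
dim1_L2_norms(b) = [6.11, 3.94, 2.3]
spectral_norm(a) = 7.63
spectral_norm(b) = 7.26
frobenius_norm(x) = 1.54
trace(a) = 6.89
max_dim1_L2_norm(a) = 5.65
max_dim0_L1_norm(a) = 11.17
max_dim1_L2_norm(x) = 1.06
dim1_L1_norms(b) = [8.48, 5.48, 3.77]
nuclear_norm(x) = 2.44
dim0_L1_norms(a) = [11.17, 5.77, 2.58]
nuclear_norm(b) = 10.05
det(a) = -2.93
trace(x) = 0.81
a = x @ b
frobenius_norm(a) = 7.88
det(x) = 0.34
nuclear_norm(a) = 9.78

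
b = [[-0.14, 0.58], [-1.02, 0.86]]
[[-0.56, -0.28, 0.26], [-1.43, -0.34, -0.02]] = b @ [[0.74, -0.09, 0.49], [-0.78, -0.5, 0.56]]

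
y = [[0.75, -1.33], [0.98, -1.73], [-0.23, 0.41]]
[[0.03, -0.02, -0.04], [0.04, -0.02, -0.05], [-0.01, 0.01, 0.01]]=y @ [[0.06, -0.04, -0.09], [0.01, -0.01, -0.02]]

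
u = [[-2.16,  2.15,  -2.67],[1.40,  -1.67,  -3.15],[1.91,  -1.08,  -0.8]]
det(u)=-10.544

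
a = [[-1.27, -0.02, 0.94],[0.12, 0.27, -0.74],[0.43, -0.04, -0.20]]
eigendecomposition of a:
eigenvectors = [[0.94,-0.26,0.09], [-0.18,-0.90,-0.99], [-0.30,-0.36,0.14]]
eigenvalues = [-1.57, 0.0, 0.36]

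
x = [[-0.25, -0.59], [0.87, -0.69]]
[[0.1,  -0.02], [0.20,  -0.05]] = x @ [[0.07,-0.02], [-0.20,0.05]]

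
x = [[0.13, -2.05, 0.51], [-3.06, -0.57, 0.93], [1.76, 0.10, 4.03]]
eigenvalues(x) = [-2.91, 2.39, 4.12]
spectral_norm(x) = 4.46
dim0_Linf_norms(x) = [3.06, 2.05, 4.03]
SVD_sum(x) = [[0.27, -0.01, 0.46], [-0.36, 0.01, -0.63], [2.19, -0.05, 3.78]] + [[-0.64, -0.24, 0.37], [-2.58, -0.99, 1.48], [-0.35, -0.13, 0.2]] + [[0.50, -1.8, -0.32], [-0.11, 0.41, 0.07], [-0.08, 0.29, 0.05]]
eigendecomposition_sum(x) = [[-1.26, -1.12, 0.24], [-1.79, -1.58, 0.34], [0.35, 0.31, -0.07]] + [[1.29, -0.89, 0.10],[-1.74, 1.2, -0.14],[-1.27, 0.88, -0.10]] + [[0.1, -0.04, 0.16],  [0.47, -0.19, 0.73],  [2.69, -1.09, 4.20]]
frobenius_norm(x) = 5.86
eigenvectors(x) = [[0.57, 0.51, 0.04], [0.81, -0.69, 0.17], [-0.16, -0.51, 0.98]]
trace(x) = 3.59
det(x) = -28.59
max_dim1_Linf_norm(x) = 4.03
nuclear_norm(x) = 9.69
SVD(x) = [[-0.12, -0.24, -0.96],[0.16, -0.96, 0.22],[-0.98, -0.13, 0.15]] @ diag([4.458892371880501, 3.2608198730908757, 1.9664009182365318]) @ [[-0.5, 0.01, -0.87], [0.82, 0.31, -0.47], [-0.27, 0.95, 0.17]]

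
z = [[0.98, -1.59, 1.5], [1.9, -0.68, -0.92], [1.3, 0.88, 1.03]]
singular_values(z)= [2.76, 1.93, 1.68]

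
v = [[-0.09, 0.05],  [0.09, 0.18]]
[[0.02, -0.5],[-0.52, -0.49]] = v @ [[-1.39,  3.14], [-2.17,  -4.30]]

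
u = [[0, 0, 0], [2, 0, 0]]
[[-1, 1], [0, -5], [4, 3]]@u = [[2, 0, 0], [-10, 0, 0], [6, 0, 0]]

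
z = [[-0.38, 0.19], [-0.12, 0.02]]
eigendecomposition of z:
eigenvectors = [[-0.94, -0.5],[-0.34, -0.87]]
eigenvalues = [-0.31, -0.05]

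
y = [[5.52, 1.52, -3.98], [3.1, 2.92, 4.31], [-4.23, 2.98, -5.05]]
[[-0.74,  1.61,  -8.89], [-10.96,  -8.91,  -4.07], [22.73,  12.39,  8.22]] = y@[[-1.98, -0.90, -1.70], [1.36, 0.22, 0.38], [-2.04, -1.57, 0.02]]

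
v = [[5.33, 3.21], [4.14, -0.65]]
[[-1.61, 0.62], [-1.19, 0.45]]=v@[[-0.29,0.11], [-0.02,0.01]]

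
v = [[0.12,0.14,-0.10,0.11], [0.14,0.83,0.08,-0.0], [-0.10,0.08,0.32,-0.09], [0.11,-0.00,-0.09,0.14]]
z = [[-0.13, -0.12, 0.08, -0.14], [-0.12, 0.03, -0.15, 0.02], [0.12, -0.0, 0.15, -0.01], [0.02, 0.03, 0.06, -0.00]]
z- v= [[-0.25, -0.26, 0.18, -0.25],[-0.26, -0.8, -0.23, 0.02],[0.22, -0.08, -0.17, 0.08],[-0.09, 0.03, 0.15, -0.14]]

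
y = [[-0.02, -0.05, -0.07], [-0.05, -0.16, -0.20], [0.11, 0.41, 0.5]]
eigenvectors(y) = [[(0.14+0j),0.40-0.39j,0.40+0.39j], [(0.37+0j),0.59+0.00j,0.59-0.00j], [(-0.92+0j),(-0.58+0.08j),(-0.58-0.08j)]]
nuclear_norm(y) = 0.72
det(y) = 0.00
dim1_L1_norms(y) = [0.14, 0.41, 1.02]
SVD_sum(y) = [[-0.02, -0.05, -0.07], [-0.04, -0.16, -0.2], [0.11, 0.41, 0.50]] + [[-0.01, 0.0, -0.00], [-0.0, 0.00, -0.0], [-0.00, 0.00, -0.0]] + [[0.00,0.00,-0.0], [-0.00,-0.0,0.0], [-0.0,-0.0,0.00]]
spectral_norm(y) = 0.71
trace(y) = 0.32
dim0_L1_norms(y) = [0.18, 0.62, 0.77]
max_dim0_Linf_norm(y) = 0.5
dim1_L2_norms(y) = [0.09, 0.26, 0.66]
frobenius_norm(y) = 0.71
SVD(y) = [[-0.12, -0.75, 0.65],  [-0.37, -0.58, -0.73],  [0.92, -0.33, -0.20]] @ diag([0.7113377983740432, 0.00974790806168993, 0.001874804733853252]) @ [[0.17, 0.62, 0.76], [0.77, -0.57, 0.29], [0.61, 0.54, -0.58]]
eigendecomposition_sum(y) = [[(-0.01+0j), -0.06-0.00j, -0.07+0.00j], [-0.04+0.00j, -0.17-0.00j, (-0.2+0j)], [(0.1-0j), (0.42+0j), (0.5+0j)]] + [[(-0+0j), 0.01+0.00j, 0j], [(-0+0j), 0.00+0.00j, 0.00+0.00j], [-0j, -0.00-0.00j, (-0-0j)]] + [[-0.00-0.00j, 0.01-0.00j, 0.00-0.00j], [(-0-0j), -0j, -0j], [0.00+0.00j, -0.00+0.00j, -0.00+0.00j]]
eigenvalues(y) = [(0.32+0j), 0.01j, -0.01j]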